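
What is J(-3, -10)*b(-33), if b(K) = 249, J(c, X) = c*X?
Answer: 7470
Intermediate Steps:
J(c, X) = X*c
J(-3, -10)*b(-33) = -10*(-3)*249 = 30*249 = 7470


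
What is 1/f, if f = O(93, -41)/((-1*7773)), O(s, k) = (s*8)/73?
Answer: -189143/248 ≈ -762.67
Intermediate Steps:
O(s, k) = 8*s/73 (O(s, k) = (8*s)*(1/73) = 8*s/73)
f = -248/189143 (f = ((8/73)*93)/((-1*7773)) = (744/73)/(-7773) = (744/73)*(-1/7773) = -248/189143 ≈ -0.0013112)
1/f = 1/(-248/189143) = -189143/248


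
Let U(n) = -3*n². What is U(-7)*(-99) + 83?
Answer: 14636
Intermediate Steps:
U(-7)*(-99) + 83 = -3*(-7)²*(-99) + 83 = -3*49*(-99) + 83 = -147*(-99) + 83 = 14553 + 83 = 14636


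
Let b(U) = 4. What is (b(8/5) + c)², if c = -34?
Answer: 900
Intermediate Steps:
(b(8/5) + c)² = (4 - 34)² = (-30)² = 900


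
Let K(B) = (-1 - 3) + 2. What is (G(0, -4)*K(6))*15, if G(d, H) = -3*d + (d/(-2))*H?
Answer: 0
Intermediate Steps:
K(B) = -2 (K(B) = -4 + 2 = -2)
G(d, H) = -3*d - H*d/2 (G(d, H) = -3*d + (d*(-1/2))*H = -3*d + (-d/2)*H = -3*d - H*d/2)
(G(0, -4)*K(6))*15 = (-1/2*0*(6 - 4)*(-2))*15 = (-1/2*0*2*(-2))*15 = (0*(-2))*15 = 0*15 = 0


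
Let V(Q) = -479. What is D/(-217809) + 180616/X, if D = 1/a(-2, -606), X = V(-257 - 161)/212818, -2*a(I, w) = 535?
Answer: -4479135293264723762/55816823385 ≈ -8.0247e+7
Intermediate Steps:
a(I, w) = -535/2 (a(I, w) = -1/2*535 = -535/2)
X = -479/212818 ≈ -0.0022507
D = -2/535 (D = 1/(-535/2) = -2/535 ≈ -0.0037383)
D/(-217809) + 180616/X = -2/535/(-217809) + 180616/(-479/212818) = -2/535*(-1/217809) + 180616*(-212818/479) = 2/116527815 - 38438335888/479 = -4479135293264723762/55816823385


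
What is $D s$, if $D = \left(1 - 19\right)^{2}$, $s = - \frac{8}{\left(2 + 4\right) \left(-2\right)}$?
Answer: $216$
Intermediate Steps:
$s = \frac{2}{3}$ ($s = - \frac{8}{6 \left(-2\right)} = - \frac{8}{-12} = \left(-8\right) \left(- \frac{1}{12}\right) = \frac{2}{3} \approx 0.66667$)
$D = 324$ ($D = \left(-18\right)^{2} = 324$)
$D s = 324 \cdot \frac{2}{3} = 216$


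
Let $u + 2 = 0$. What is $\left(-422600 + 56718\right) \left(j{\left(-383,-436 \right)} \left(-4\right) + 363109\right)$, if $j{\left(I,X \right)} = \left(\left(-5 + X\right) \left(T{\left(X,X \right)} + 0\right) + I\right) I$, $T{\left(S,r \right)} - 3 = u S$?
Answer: $216376814472654$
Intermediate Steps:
$u = -2$ ($u = -2 + 0 = -2$)
$T{\left(S,r \right)} = 3 - 2 S$
$j{\left(I,X \right)} = I \left(I + \left(-5 + X\right) \left(3 - 2 X\right)\right)$ ($j{\left(I,X \right)} = \left(\left(-5 + X\right) \left(\left(3 - 2 X\right) + 0\right) + I\right) I = \left(\left(-5 + X\right) \left(3 - 2 X\right) + I\right) I = \left(I + \left(-5 + X\right) \left(3 - 2 X\right)\right) I = I \left(I + \left(-5 + X\right) \left(3 - 2 X\right)\right)$)
$\left(-422600 + 56718\right) \left(j{\left(-383,-436 \right)} \left(-4\right) + 363109\right) = \left(-422600 + 56718\right) \left(- 383 \left(-15 - 383 - 2 \left(-436\right)^{2} + 13 \left(-436\right)\right) \left(-4\right) + 363109\right) = - 365882 \left(- 383 \left(-15 - 383 - 380192 - 5668\right) \left(-4\right) + 363109\right) = - 365882 \left(\left(-383\right) \left(-386258\right) \left(-4\right) + 363109\right) = - 365882 \left(147936814 \left(-4\right) + 363109\right) = - 365882 \left(-591747256 + 363109\right) = \left(-365882\right) \left(-591384147\right) = 216376814472654$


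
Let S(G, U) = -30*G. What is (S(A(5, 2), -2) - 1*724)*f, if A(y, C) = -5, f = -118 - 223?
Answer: 195734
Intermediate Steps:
f = -341
(S(A(5, 2), -2) - 1*724)*f = (-30*(-5) - 1*724)*(-341) = (150 - 724)*(-341) = -574*(-341) = 195734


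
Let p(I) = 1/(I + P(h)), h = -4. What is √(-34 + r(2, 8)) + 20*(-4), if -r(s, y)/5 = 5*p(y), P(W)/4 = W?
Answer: -80 + I*√494/4 ≈ -80.0 + 5.5565*I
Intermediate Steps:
P(W) = 4*W
p(I) = 1/(-16 + I) (p(I) = 1/(I + 4*(-4)) = 1/(I - 16) = 1/(-16 + I))
r(s, y) = -25/(-16 + y)
√(-34 + r(2, 8)) + 20*(-4) = √(-34 - 25/(-16 + 8)) + 20*(-4) = √(-34 - 25/(-8)) - 80 = √(-34 - 25*(-⅛)) - 80 = √(-34 + 25/8) - 80 = √(-247/8) - 80 = I*√494/4 - 80 = -80 + I*√494/4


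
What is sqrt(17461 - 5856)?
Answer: sqrt(11605) ≈ 107.73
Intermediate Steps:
sqrt(17461 - 5856) = sqrt(11605)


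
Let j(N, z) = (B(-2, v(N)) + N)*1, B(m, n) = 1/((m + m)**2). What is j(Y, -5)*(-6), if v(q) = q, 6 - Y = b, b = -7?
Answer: -627/8 ≈ -78.375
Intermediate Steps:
Y = 13 (Y = 6 - 1*(-7) = 6 + 7 = 13)
B(m, n) = 1/(4*m**2) (B(m, n) = 1/((2*m)**2) = 1/(4*m**2))
j(N, z) = 1/16 + N (j(N, z) = ((1/4)/(-2)**2 + N)*1 = ((1/4)*(1/4) + N)*1 = (1/16 + N)*1 = 1/16 + N)
j(Y, -5)*(-6) = (1/16 + 13)*(-6) = (209/16)*(-6) = -627/8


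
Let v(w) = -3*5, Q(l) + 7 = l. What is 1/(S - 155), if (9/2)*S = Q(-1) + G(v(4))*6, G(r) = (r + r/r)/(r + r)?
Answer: -45/7027 ≈ -0.0064039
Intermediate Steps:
Q(l) = -7 + l
v(w) = -15
G(r) = (1 + r)/(2*r) (G(r) = (r + 1)/((2*r)) = (1 + r)*(1/(2*r)) = (1 + r)/(2*r))
S = -52/45 (S = 2*((-7 - 1) + ((½)*(1 - 15)/(-15))*6)/9 = 2*(-8 + ((½)*(-1/15)*(-14))*6)/9 = 2*(-8 + (7/15)*6)/9 = 2*(-8 + 14/5)/9 = (2/9)*(-26/5) = -52/45 ≈ -1.1556)
1/(S - 155) = 1/(-52/45 - 155) = 1/(-7027/45) = -45/7027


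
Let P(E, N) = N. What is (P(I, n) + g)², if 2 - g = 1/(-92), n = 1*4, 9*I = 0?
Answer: 305809/8464 ≈ 36.131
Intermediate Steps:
I = 0 (I = (⅑)*0 = 0)
n = 4
g = 185/92 (g = 2 - 1/(-92) = 2 - 1*(-1/92) = 2 + 1/92 = 185/92 ≈ 2.0109)
(P(I, n) + g)² = (4 + 185/92)² = (553/92)² = 305809/8464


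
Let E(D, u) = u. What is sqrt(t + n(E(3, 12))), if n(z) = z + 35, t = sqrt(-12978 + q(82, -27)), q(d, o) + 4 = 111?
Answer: sqrt(47 + I*sqrt(12871)) ≈ 9.2141 + 6.1563*I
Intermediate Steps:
q(d, o) = 107 (q(d, o) = -4 + 111 = 107)
t = I*sqrt(12871) (t = sqrt(-12978 + 107) = sqrt(-12871) = I*sqrt(12871) ≈ 113.45*I)
n(z) = 35 + z
sqrt(t + n(E(3, 12))) = sqrt(I*sqrt(12871) + (35 + 12)) = sqrt(I*sqrt(12871) + 47) = sqrt(47 + I*sqrt(12871))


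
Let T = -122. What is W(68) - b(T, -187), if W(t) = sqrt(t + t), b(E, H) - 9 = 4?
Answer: -13 + 2*sqrt(34) ≈ -1.3381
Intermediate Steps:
b(E, H) = 13 (b(E, H) = 9 + 4 = 13)
W(t) = sqrt(2)*sqrt(t) (W(t) = sqrt(2*t) = sqrt(2)*sqrt(t))
W(68) - b(T, -187) = sqrt(2)*sqrt(68) - 1*13 = sqrt(2)*(2*sqrt(17)) - 13 = 2*sqrt(34) - 13 = -13 + 2*sqrt(34)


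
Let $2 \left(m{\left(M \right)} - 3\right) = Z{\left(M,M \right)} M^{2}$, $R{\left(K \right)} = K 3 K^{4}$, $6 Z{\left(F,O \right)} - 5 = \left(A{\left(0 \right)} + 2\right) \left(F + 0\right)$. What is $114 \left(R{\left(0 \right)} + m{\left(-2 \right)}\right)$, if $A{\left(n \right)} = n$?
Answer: $380$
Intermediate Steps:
$Z{\left(F,O \right)} = \frac{5}{6} + \frac{F}{3}$ ($Z{\left(F,O \right)} = \frac{5}{6} + \frac{\left(0 + 2\right) \left(F + 0\right)}{6} = \frac{5}{6} + \frac{2 F}{6} = \frac{5}{6} + \frac{F}{3}$)
$R{\left(K \right)} = 3 K^{5}$ ($R{\left(K \right)} = 3 K K^{4} = 3 K^{5}$)
$m{\left(M \right)} = 3 + \frac{M^{2} \left(\frac{5}{6} + \frac{M}{3}\right)}{2}$ ($m{\left(M \right)} = 3 + \frac{\left(\frac{5}{6} + \frac{M}{3}\right) M^{2}}{2} = 3 + \frac{M^{2} \left(\frac{5}{6} + \frac{M}{3}\right)}{2}$)
$114 \left(R{\left(0 \right)} + m{\left(-2 \right)}\right) = 114 \left(3 \cdot 0^{5} + \left(3 + \frac{\left(-2\right)^{2} \left(5 + 2 \left(-2\right)\right)}{12}\right)\right) = 114 \left(3 \cdot 0 + \left(3 + \frac{1}{12} \cdot 4 \left(5 - 4\right)\right)\right) = 114 \left(0 + \left(3 + \frac{1}{12} \cdot 4 \cdot 1\right)\right) = 114 \left(0 + \left(3 + \frac{1}{3}\right)\right) = 114 \left(0 + \frac{10}{3}\right) = 114 \cdot \frac{10}{3} = 380$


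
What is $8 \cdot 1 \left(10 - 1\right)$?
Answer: $72$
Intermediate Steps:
$8 \cdot 1 \left(10 - 1\right) = 8 \cdot 9 = 72$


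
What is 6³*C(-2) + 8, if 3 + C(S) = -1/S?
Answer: -532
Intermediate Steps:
C(S) = -3 - 1/S
6³*C(-2) + 8 = 6³*(-3 - 1/(-2)) + 8 = 216*(-3 - 1*(-½)) + 8 = 216*(-3 + ½) + 8 = 216*(-5/2) + 8 = -540 + 8 = -532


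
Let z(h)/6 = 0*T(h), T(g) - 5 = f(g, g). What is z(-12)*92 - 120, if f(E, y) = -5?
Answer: -120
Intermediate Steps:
T(g) = 0 (T(g) = 5 - 5 = 0)
z(h) = 0 (z(h) = 6*(0*0) = 6*0 = 0)
z(-12)*92 - 120 = 0*92 - 120 = 0 - 120 = -120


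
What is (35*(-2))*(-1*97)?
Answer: 6790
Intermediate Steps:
(35*(-2))*(-1*97) = -70*(-97) = 6790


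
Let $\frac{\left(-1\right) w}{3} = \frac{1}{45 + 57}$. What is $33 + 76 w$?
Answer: $\frac{523}{17} \approx 30.765$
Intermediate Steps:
$w = - \frac{1}{34}$ ($w = - \frac{3}{45 + 57} = - \frac{3}{102} = \left(-3\right) \frac{1}{102} = - \frac{1}{34} \approx -0.029412$)
$33 + 76 w = 33 + 76 \left(- \frac{1}{34}\right) = 33 - \frac{38}{17} = \frac{523}{17}$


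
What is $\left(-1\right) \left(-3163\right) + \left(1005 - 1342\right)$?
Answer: $2826$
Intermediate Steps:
$\left(-1\right) \left(-3163\right) + \left(1005 - 1342\right) = 3163 + \left(1005 - 1342\right) = 3163 - 337 = 2826$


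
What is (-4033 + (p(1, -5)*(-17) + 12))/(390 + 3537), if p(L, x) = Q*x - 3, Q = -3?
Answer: -4225/3927 ≈ -1.0759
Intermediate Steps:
p(L, x) = -3 - 3*x (p(L, x) = -3*x - 3 = -3 - 3*x)
(-4033 + (p(1, -5)*(-17) + 12))/(390 + 3537) = (-4033 + ((-3 - 3*(-5))*(-17) + 12))/(390 + 3537) = (-4033 + ((-3 + 15)*(-17) + 12))/3927 = (-4033 + (12*(-17) + 12))*(1/3927) = (-4033 + (-204 + 12))*(1/3927) = (-4033 - 192)*(1/3927) = -4225*1/3927 = -4225/3927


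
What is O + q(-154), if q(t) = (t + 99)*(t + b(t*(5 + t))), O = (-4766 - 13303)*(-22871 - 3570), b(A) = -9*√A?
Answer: 477770899 + 495*√22946 ≈ 4.7785e+8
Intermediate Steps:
O = 477762429 (O = -18069*(-26441) = 477762429)
q(t) = (99 + t)*(t - 9*√(t*(5 + t))) (q(t) = (t + 99)*(t - 9*√(t*(5 + t))) = (99 + t)*(t - 9*√(t*(5 + t))))
O + q(-154) = 477762429 + ((-154)² - 891*√22946 + 99*(-154) - 9*(-154)*√(-154*(5 - 154))) = 477762429 + (23716 - 891*√22946 - 15246 - 9*(-154)*√(-154*(-149))) = 477762429 + (23716 - 891*√22946 - 15246 - 9*(-154)*√22946) = 477762429 + (23716 - 891*√22946 - 15246 + 1386*√22946) = 477762429 + (8470 + 495*√22946) = 477770899 + 495*√22946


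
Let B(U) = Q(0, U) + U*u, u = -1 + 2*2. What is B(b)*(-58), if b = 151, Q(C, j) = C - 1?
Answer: -26216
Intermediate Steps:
Q(C, j) = -1 + C
u = 3 (u = -1 + 4 = 3)
B(U) = -1 + 3*U (B(U) = (-1 + 0) + U*3 = -1 + 3*U)
B(b)*(-58) = (-1 + 3*151)*(-58) = (-1 + 453)*(-58) = 452*(-58) = -26216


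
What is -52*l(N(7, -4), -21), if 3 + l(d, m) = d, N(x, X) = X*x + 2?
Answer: 1508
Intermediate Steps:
N(x, X) = 2 + X*x
l(d, m) = -3 + d
-52*l(N(7, -4), -21) = -52*(-3 + (2 - 4*7)) = -52*(-3 + (2 - 28)) = -52*(-3 - 26) = -52*(-29) = 1508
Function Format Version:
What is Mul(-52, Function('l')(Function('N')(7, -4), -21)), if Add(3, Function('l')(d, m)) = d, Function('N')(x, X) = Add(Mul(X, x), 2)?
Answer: 1508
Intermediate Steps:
Function('N')(x, X) = Add(2, Mul(X, x))
Function('l')(d, m) = Add(-3, d)
Mul(-52, Function('l')(Function('N')(7, -4), -21)) = Mul(-52, Add(-3, Add(2, Mul(-4, 7)))) = Mul(-52, Add(-3, Add(2, -28))) = Mul(-52, Add(-3, -26)) = Mul(-52, -29) = 1508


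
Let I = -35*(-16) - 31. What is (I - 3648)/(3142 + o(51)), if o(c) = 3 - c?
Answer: -3119/3094 ≈ -1.0081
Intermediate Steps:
I = 529 (I = 560 - 31 = 529)
(I - 3648)/(3142 + o(51)) = (529 - 3648)/(3142 + (3 - 1*51)) = -3119/(3142 + (3 - 51)) = -3119/(3142 - 48) = -3119/3094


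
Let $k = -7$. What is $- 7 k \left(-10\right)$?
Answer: $-490$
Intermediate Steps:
$- 7 k \left(-10\right) = \left(-7\right) \left(-7\right) \left(-10\right) = 49 \left(-10\right) = -490$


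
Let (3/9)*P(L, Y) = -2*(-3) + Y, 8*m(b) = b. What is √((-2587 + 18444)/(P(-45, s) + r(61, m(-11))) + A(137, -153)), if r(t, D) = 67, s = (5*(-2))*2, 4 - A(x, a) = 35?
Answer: √15082/5 ≈ 24.562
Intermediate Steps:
A(x, a) = -31 (A(x, a) = 4 - 1*35 = 4 - 35 = -31)
m(b) = b/8
s = -20 (s = -10*2 = -20)
P(L, Y) = 18 + 3*Y (P(L, Y) = 3*(-2*(-3) + Y) = 3*(6 + Y) = 18 + 3*Y)
√((-2587 + 18444)/(P(-45, s) + r(61, m(-11))) + A(137, -153)) = √((-2587 + 18444)/((18 + 3*(-20)) + 67) - 31) = √(15857/((18 - 60) + 67) - 31) = √(15857/(-42 + 67) - 31) = √(15857/25 - 31) = √(15082/25) = √15082/5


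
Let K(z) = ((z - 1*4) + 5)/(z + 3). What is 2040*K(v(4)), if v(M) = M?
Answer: 10200/7 ≈ 1457.1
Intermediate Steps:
K(z) = (1 + z)/(3 + z) (K(z) = ((z - 4) + 5)/(3 + z) = ((-4 + z) + 5)/(3 + z) = (1 + z)/(3 + z))
2040*K(v(4)) = 2040*((1 + 4)/(3 + 4)) = 2040*(5/7) = 10200/7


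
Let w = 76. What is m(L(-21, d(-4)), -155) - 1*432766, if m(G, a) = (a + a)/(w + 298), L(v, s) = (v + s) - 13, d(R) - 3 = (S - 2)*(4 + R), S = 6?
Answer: -80927397/187 ≈ -4.3277e+5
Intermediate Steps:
d(R) = 19 + 4*R (d(R) = 3 + (6 - 2)*(4 + R) = 3 + 4*(4 + R) = 3 + (16 + 4*R) = 19 + 4*R)
L(v, s) = -13 + s + v (L(v, s) = (s + v) - 13 = -13 + s + v)
m(G, a) = a/187 (m(G, a) = (a + a)/(76 + 298) = (2*a)/374 = (2*a)*(1/374) = a/187)
m(L(-21, d(-4)), -155) - 1*432766 = (1/187)*(-155) - 1*432766 = -155/187 - 432766 = -80927397/187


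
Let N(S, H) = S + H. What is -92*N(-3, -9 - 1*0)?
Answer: 1104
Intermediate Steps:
N(S, H) = H + S
-92*N(-3, -9 - 1*0) = -92*((-9 - 1*0) - 3) = -92*((-9 + 0) - 3) = -92*(-9 - 3) = -92*(-12) = 1104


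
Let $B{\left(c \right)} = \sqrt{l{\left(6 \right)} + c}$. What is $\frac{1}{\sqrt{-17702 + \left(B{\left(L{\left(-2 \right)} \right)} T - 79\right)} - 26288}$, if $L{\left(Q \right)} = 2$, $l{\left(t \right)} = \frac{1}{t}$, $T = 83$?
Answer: $- \frac{1}{26288 - i \sqrt{17781 - \frac{83 \sqrt{78}}{6}}} \approx -3.8039 \cdot 10^{-5} - 1.9229 \cdot 10^{-7} i$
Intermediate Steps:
$B{\left(c \right)} = \sqrt{\frac{1}{6} + c}$
$\frac{1}{\sqrt{-17702 + \left(B{\left(L{\left(-2 \right)} \right)} T - 79\right)} - 26288} = \frac{1}{\sqrt{-17702 - \left(79 - \frac{\sqrt{6 + 36 \cdot 2}}{6} \cdot 83\right)} - 26288} = \frac{1}{\sqrt{-17702 - \left(79 - \frac{\sqrt{6 + 72}}{6} \cdot 83\right)} - 26288} = \frac{1}{\sqrt{-17702 - \left(79 - \frac{\sqrt{78}}{6} \cdot 83\right)} - 26288} = \frac{1}{\sqrt{-17702 - \left(79 - \frac{83 \sqrt{78}}{6}\right)} - 26288} = \frac{1}{\sqrt{-17781 + \frac{83 \sqrt{78}}{6}} - 26288} = \frac{1}{-26288 + \sqrt{-17781 + \frac{83 \sqrt{78}}{6}}}$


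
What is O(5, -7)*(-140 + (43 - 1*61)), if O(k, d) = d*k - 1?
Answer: 5688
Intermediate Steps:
O(k, d) = -1 + d*k
O(5, -7)*(-140 + (43 - 1*61)) = (-1 - 7*5)*(-140 + (43 - 1*61)) = (-1 - 35)*(-140 + (43 - 61)) = -36*(-140 - 18) = -36*(-158) = 5688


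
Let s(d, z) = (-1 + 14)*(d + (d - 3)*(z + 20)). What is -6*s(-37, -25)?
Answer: -12714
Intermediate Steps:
s(d, z) = 13*d + 13*(-3 + d)*(20 + z) (s(d, z) = 13*(d + (-3 + d)*(20 + z)) = 13*d + 13*(-3 + d)*(20 + z))
-6*s(-37, -25) = -6*(-780 - 39*(-25) + 273*(-37) + 13*(-37)*(-25)) = -6*(-780 + 975 - 10101 + 12025) = -6*2119 = -12714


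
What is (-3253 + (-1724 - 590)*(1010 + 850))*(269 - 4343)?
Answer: 17547911682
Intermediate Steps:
(-3253 + (-1724 - 590)*(1010 + 850))*(269 - 4343) = (-3253 - 2314*1860)*(-4074) = (-3253 - 4304040)*(-4074) = -4307293*(-4074) = 17547911682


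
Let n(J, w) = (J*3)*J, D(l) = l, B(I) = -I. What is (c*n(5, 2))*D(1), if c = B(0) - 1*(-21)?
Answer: 1575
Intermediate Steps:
n(J, w) = 3*J² (n(J, w) = (3*J)*J = 3*J²)
c = 21 (c = -1*0 - 1*(-21) = 0 + 21 = 21)
(c*n(5, 2))*D(1) = (21*(3*5²))*1 = (21*(3*25))*1 = (21*75)*1 = 1575*1 = 1575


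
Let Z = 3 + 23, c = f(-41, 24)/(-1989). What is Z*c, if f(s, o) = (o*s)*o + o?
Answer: 15728/51 ≈ 308.39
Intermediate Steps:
f(s, o) = o + s*o² (f(s, o) = s*o² + o = o + s*o²)
c = 7864/663 (c = (24*(1 + 24*(-41)))/(-1989) = (24*(1 - 984))*(-1/1989) = (24*(-983))*(-1/1989) = -23592*(-1/1989) = 7864/663 ≈ 11.861)
Z = 26
Z*c = 26*(7864/663) = 15728/51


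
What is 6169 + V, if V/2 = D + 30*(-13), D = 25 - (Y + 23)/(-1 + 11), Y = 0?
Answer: 27172/5 ≈ 5434.4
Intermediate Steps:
D = 227/10 (D = 25 - (0 + 23)/(-1 + 11) = 25 - 23/10 = 227/10 ≈ 22.700)
V = -3673/5 (V = 2*(227/10 + 30*(-13)) = 2*(227/10 - 390) = 2*(-3673/10) = -3673/5 ≈ -734.60)
6169 + V = 6169 - 3673/5 = 27172/5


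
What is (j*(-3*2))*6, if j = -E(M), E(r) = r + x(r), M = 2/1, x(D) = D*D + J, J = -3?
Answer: 108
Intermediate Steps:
x(D) = -3 + D**2 (x(D) = D*D - 3 = D**2 - 3 = -3 + D**2)
M = 2 (M = 2*1 = 2)
E(r) = -3 + r + r**2 (E(r) = r + (-3 + r**2) = -3 + r + r**2)
j = -3 (j = -(-3 + 2 + 2**2) = -(-3 + 2 + 4) = -1*3 = -3)
(j*(-3*2))*6 = -(-9)*2*6 = -3*(-6)*6 = 18*6 = 108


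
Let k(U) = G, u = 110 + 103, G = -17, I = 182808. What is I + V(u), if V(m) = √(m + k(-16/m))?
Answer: 182822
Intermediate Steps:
u = 213
k(U) = -17
V(m) = √(-17 + m) (V(m) = √(m - 17) = √(-17 + m))
I + V(u) = 182808 + √(-17 + 213) = 182808 + √196 = 182808 + 14 = 182822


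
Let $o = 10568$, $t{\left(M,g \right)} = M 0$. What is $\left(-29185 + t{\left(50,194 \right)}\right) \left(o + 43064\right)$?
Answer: $-1565249920$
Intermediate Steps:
$t{\left(M,g \right)} = 0$
$\left(-29185 + t{\left(50,194 \right)}\right) \left(o + 43064\right) = \left(-29185 + 0\right) \left(10568 + 43064\right) = \left(-29185\right) 53632 = -1565249920$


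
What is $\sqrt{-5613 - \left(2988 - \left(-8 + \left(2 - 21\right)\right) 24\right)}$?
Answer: $i \sqrt{9249} \approx 96.172 i$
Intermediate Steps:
$\sqrt{-5613 - \left(2988 - \left(-8 + \left(2 - 21\right)\right) 24\right)} = \sqrt{-5613 - \left(2988 - \left(-8 - 19\right) 24\right)} = \sqrt{-5613 - 3636} = \sqrt{-9249} = i \sqrt{9249}$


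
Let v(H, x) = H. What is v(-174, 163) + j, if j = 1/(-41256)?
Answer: -7178545/41256 ≈ -174.00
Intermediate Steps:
j = -1/41256 ≈ -2.4239e-5
v(-174, 163) + j = -174 - 1/41256 = -7178545/41256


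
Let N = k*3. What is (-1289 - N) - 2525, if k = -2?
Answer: -3808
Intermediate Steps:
N = -6 (N = -2*3 = -6)
(-1289 - N) - 2525 = (-1289 - 1*(-6)) - 2525 = (-1289 + 6) - 2525 = -1283 - 2525 = -3808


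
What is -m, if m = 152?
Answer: -152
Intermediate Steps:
-m = -1*152 = -152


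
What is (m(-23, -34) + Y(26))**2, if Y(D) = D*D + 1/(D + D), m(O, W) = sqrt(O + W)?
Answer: 1235579281/2704 + 35153*I*sqrt(57)/26 ≈ 4.5695e+5 + 10208.0*I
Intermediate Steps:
Y(D) = D**2 + 1/(2*D)
(m(-23, -34) + Y(26))**2 = (sqrt(-23 - 34) + (1/2 + 26**3)/26)**2 = (sqrt(-57) + (1/2 + 17576)/26)**2 = (I*sqrt(57) + (1/26)*(35153/2))**2 = (I*sqrt(57) + 35153/52)**2 = (35153/52 + I*sqrt(57))**2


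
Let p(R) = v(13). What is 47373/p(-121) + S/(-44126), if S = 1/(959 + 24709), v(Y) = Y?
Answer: 53655899456651/14724140184 ≈ 3644.1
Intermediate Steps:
p(R) = 13
S = 1/25668 ≈ 3.8959e-5
47373/p(-121) + S/(-44126) = 47373/13 + (1/25668)/(-44126) = 47373*(1/13) + (1/25668)*(-1/44126) = 47373/13 - 1/1132626168 = 53655899456651/14724140184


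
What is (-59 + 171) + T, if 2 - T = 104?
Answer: 10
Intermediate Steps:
T = -102 (T = 2 - 1*104 = 2 - 104 = -102)
(-59 + 171) + T = (-59 + 171) - 102 = 112 - 102 = 10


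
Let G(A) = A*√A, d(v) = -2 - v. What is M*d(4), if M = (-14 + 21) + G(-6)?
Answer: -42 + 36*I*√6 ≈ -42.0 + 88.182*I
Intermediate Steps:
G(A) = A^(3/2)
M = 7 - 6*I*√6 (M = (-14 + 21) + (-6)^(3/2) = 7 - 6*I*√6 ≈ 7.0 - 14.697*I)
M*d(4) = (7 - 6*I*√6)*(-2 - 1*4) = (7 - 6*I*√6)*(-2 - 4) = (7 - 6*I*√6)*(-6) = -42 + 36*I*√6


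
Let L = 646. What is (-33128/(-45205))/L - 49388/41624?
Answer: -180108836621/151940243290 ≈ -1.1854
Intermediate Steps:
(-33128/(-45205))/L - 49388/41624 = -33128/(-45205)/646 - 49388/41624 = -33128*(-1/45205)*(1/646) - 49388*1/41624 = (33128/45205)*(1/646) - 12347/10406 = 16564/14601215 - 12347/10406 = -180108836621/151940243290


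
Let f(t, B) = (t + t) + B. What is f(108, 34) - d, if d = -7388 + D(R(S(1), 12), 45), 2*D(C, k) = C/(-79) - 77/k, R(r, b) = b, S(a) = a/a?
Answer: 54312803/7110 ≈ 7638.9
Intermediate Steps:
S(a) = 1
f(t, B) = B + 2*t (f(t, B) = 2*t + B = B + 2*t)
D(C, k) = -77/(2*k) - C/158 (D(C, k) = (C/(-79) - 77/k)/2 = (C*(-1/79) - 77/k)/2 = (-C/79 - 77/k)/2 = (-77/k - C/79)/2 = -77/(2*k) - C/158)
d = -52535303/7110 (d = -7388 + (1/158)*(-6083 - 1*12*45)/45 = -7388 + (1/158)*(1/45)*(-6083 - 540) = -7388 + (1/158)*(1/45)*(-6623) = -7388 - 6623/7110 = -52535303/7110 ≈ -7388.9)
f(108, 34) - d = (34 + 2*108) - 1*(-52535303/7110) = (34 + 216) + 52535303/7110 = 250 + 52535303/7110 = 54312803/7110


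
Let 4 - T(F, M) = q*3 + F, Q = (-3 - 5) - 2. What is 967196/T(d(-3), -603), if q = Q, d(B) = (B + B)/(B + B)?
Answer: 967196/33 ≈ 29309.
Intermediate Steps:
d(B) = 1 (d(B) = (2*B)/((2*B)) = (2*B)*(1/(2*B)) = 1)
Q = -10 (Q = -8 - 2 = -10)
q = -10
T(F, M) = 34 - F (T(F, M) = 4 - (-10*3 + F) = 4 - (-30 + F) = 4 + (30 - F) = 34 - F)
967196/T(d(-3), -603) = 967196/(34 - 1*1) = 967196/(34 - 1) = 967196/33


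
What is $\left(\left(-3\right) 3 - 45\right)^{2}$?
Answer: $2916$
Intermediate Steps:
$\left(\left(-3\right) 3 - 45\right)^{2} = \left(-9 - 45\right)^{2} = \left(-54\right)^{2} = 2916$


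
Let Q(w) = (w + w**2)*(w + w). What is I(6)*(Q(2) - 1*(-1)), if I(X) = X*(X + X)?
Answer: 1800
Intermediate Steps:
Q(w) = 2*w*(w + w**2) (Q(w) = (w + w**2)*(2*w) = 2*w*(w + w**2))
I(X) = 2*X**2 (I(X) = X*(2*X) = 2*X**2)
I(6)*(Q(2) - 1*(-1)) = (2*6**2)*(2*2**2*(1 + 2) - 1*(-1)) = (2*36)*(2*4*3 + 1) = 72*(24 + 1) = 72*25 = 1800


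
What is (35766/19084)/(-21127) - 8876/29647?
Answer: -1789877047885/5976652396598 ≈ -0.29948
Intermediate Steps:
(35766/19084)/(-21127) - 8876/29647 = (35766*(1/19084))*(-1/21127) - 8876*1/29647 = (17883/9542)*(-1/21127) - 8876/29647 = -17883/201593834 - 8876/29647 = -1789877047885/5976652396598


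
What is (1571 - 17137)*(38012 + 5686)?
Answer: -680203068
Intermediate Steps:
(1571 - 17137)*(38012 + 5686) = -15566*43698 = -680203068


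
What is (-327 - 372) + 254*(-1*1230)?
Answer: -313119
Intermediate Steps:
(-327 - 372) + 254*(-1*1230) = -699 + 254*(-1230) = -699 - 312420 = -313119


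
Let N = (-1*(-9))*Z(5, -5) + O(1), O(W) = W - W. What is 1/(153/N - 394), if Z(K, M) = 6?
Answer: -6/2347 ≈ -0.0025565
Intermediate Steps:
O(W) = 0
N = 54 (N = -1*(-9)*6 + 0 = 9*6 + 0 = 54 + 0 = 54)
1/(153/N - 394) = 1/(153/54 - 394) = 1/(153*(1/54) - 394) = 1/(17/6 - 394) = 1/(-2347/6) = -6/2347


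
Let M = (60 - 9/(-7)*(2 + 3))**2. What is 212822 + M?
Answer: 10644503/49 ≈ 2.1723e+5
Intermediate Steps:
M = 216225/49 (M = (60 - 9*(-1/7)*5)**2 = (60 - (-9)*5/7)**2 = (60 - 1*(-45/7))**2 = (60 + 45/7)**2 = (465/7)**2 = 216225/49 ≈ 4412.8)
212822 + M = 212822 + 216225/49 = 10644503/49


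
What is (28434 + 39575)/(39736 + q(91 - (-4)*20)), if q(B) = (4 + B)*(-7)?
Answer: 68009/38511 ≈ 1.7660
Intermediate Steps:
q(B) = -28 - 7*B
(28434 + 39575)/(39736 + q(91 - (-4)*20)) = (28434 + 39575)/(39736 + (-28 - 7*(91 - (-4)*20))) = 68009/(39736 + (-28 - 7*(91 - 1*(-80)))) = 68009/(39736 + (-28 - 7*(91 + 80))) = 68009/(39736 + (-28 - 7*171)) = 68009/(39736 + (-28 - 1197)) = 68009/(39736 - 1225) = 68009/38511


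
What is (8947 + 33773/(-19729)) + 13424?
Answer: 441323686/19729 ≈ 22369.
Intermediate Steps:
(8947 + 33773/(-19729)) + 13424 = (8947 + 33773*(-1/19729)) + 13424 = (8947 - 33773/19729) + 13424 = 176481590/19729 + 13424 = 441323686/19729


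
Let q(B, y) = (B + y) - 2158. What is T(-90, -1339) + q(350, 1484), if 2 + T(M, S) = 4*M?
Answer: -686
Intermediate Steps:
T(M, S) = -2 + 4*M
q(B, y) = -2158 + B + y
T(-90, -1339) + q(350, 1484) = (-2 + 4*(-90)) + (-2158 + 350 + 1484) = (-2 - 360) - 324 = -362 - 324 = -686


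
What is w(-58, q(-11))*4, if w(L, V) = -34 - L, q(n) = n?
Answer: 96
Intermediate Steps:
w(-58, q(-11))*4 = (-34 - 1*(-58))*4 = (-34 + 58)*4 = 24*4 = 96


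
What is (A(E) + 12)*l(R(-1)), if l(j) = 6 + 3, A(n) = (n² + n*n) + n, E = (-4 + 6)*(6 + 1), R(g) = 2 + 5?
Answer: 3762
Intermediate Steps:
R(g) = 7
E = 14 (E = 2*7 = 14)
A(n) = n + 2*n² (A(n) = (n² + n²) + n = 2*n² + n = n + 2*n²)
l(j) = 9
(A(E) + 12)*l(R(-1)) = (14*(1 + 2*14) + 12)*9 = (14*(1 + 28) + 12)*9 = (14*29 + 12)*9 = (406 + 12)*9 = 418*9 = 3762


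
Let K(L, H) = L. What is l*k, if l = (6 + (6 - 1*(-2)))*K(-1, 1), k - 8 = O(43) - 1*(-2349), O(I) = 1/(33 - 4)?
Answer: -956956/29 ≈ -32999.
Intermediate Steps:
O(I) = 1/29
k = 68354/29 (k = 8 + (1/29 - 1*(-2349)) = 8 + (1/29 + 2349) = 8 + 68122/29 = 68354/29 ≈ 2357.0)
l = -14 (l = (6 + (6 - 1*(-2)))*(-1) = (6 + (6 + 2))*(-1) = (6 + 8)*(-1) = 14*(-1) = -14)
l*k = -14*68354/29 = -956956/29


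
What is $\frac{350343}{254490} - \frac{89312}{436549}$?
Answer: $\frac{43404291809}{37032451670} \approx 1.1721$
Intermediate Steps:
$\frac{350343}{254490} - \frac{89312}{436549} = 350343 \cdot \frac{1}{254490} - \frac{89312}{436549} = \frac{116781}{84830} - \frac{89312}{436549} = \frac{43404291809}{37032451670}$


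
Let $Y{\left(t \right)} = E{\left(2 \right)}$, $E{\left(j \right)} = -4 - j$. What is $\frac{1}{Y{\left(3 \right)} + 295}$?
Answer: $\frac{1}{289} \approx 0.0034602$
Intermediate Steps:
$Y{\left(t \right)} = -6$ ($Y{\left(t \right)} = -4 - 2 = -6$)
$\frac{1}{Y{\left(3 \right)} + 295} = \frac{1}{-6 + 295} = \frac{1}{289}$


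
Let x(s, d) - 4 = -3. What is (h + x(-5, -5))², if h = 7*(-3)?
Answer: 400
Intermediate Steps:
x(s, d) = 1 (x(s, d) = 4 - 3 = 1)
h = -21
(h + x(-5, -5))² = (-21 + 1)² = (-20)² = 400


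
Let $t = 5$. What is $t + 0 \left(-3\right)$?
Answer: $5$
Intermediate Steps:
$t + 0 \left(-3\right) = 5 + 0 \left(-3\right) = 5 + 0 = 5$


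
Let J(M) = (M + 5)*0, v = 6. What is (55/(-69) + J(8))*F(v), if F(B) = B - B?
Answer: 0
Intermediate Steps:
J(M) = 0 (J(M) = (5 + M)*0 = 0)
F(B) = 0
(55/(-69) + J(8))*F(v) = (55/(-69) + 0)*0 = (55*(-1/69) + 0)*0 = (-55/69 + 0)*0 = -55/69*0 = 0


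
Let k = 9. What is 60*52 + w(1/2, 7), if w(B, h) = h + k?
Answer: 3136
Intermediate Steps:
w(B, h) = 9 + h (w(B, h) = h + 9 = 9 + h)
60*52 + w(1/2, 7) = 60*52 + (9 + 7) = 3120 + 16 = 3136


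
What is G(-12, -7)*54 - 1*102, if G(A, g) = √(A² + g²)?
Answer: -102 + 54*√193 ≈ 648.19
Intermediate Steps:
G(-12, -7)*54 - 1*102 = √((-12)² + (-7)²)*54 - 1*102 = √(144 + 49)*54 - 102 = √193*54 - 102 = 54*√193 - 102 = -102 + 54*√193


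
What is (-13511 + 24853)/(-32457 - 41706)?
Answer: -11342/74163 ≈ -0.15293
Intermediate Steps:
(-13511 + 24853)/(-32457 - 41706) = 11342/(-74163) = 11342*(-1/74163) = -11342/74163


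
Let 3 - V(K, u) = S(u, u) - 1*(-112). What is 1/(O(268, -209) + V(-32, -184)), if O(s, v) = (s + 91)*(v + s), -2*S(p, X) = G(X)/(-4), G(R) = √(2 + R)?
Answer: 674304/14208933979 + 4*I*√182/14208933979 ≈ 4.7456e-5 + 3.7978e-9*I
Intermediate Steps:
S(p, X) = √(2 + X)/8 (S(p, X) = -√(2 + X)/(2*(-4)) = -√(2 + X)*(-1)/(2*4) = -(-1)*√(2 + X)/8 = √(2 + X)/8)
V(K, u) = -109 - √(2 + u)/8 (V(K, u) = 3 - (√(2 + u)/8 - 1*(-112)) = 3 - (√(2 + u)/8 + 112) = 3 - (112 + √(2 + u)/8) = 3 + (-112 - √(2 + u)/8) = -109 - √(2 + u)/8)
O(s, v) = (91 + s)*(s + v)
1/(O(268, -209) + V(-32, -184)) = 1/((268² + 91*268 + 91*(-209) + 268*(-209)) + (-109 - √(2 - 184)/8)) = 1/((71824 + 24388 - 19019 - 56012) + (-109 - I*√182/8)) = 1/(21181 + (-109 - I*√182/8)) = 1/(21072 - I*√182/8)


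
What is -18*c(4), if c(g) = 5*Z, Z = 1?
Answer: -90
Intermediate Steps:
c(g) = 5 (c(g) = 5*1 = 5)
-18*c(4) = -18*5 = -90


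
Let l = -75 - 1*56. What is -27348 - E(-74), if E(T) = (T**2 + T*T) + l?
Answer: -38169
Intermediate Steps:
l = -131 (l = -75 - 56 = -131)
E(T) = -131 + 2*T**2 (E(T) = (T**2 + T*T) - 131 = (T**2 + T**2) - 131 = 2*T**2 - 131 = -131 + 2*T**2)
-27348 - E(-74) = -27348 - (-131 + 2*(-74)**2) = -27348 - (-131 + 2*5476) = -27348 - (-131 + 10952) = -27348 - 1*10821 = -27348 - 10821 = -38169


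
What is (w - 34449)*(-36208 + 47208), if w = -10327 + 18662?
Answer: -287254000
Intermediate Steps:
w = 8335
(w - 34449)*(-36208 + 47208) = (8335 - 34449)*(-36208 + 47208) = -26114*11000 = -287254000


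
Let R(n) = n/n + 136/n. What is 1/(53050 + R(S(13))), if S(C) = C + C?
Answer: 13/689731 ≈ 1.8848e-5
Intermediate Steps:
S(C) = 2*C
R(n) = 1 + 136/n
1/(53050 + R(S(13))) = 1/(53050 + (136 + 2*13)/((2*13))) = 1/(53050 + (136 + 26)/26) = 1/(53050 + (1/26)*162) = 1/(53050 + 81/13) = 1/(689731/13) = 13/689731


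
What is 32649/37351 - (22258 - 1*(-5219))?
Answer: -1026260778/37351 ≈ -27476.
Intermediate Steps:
32649/37351 - (22258 - 1*(-5219)) = 32649*(1/37351) - (22258 + 5219) = 32649/37351 - 1*27477 = 32649/37351 - 27477 = -1026260778/37351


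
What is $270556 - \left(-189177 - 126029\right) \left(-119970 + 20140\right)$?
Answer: $-31466744424$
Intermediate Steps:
$270556 - \left(-189177 - 126029\right) \left(-119970 + 20140\right) = 270556 - \left(-315206\right) \left(-99830\right) = 270556 - 31467014980 = -31466744424$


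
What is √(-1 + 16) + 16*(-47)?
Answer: -752 + √15 ≈ -748.13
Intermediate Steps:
√(-1 + 16) + 16*(-47) = √15 - 752 = -752 + √15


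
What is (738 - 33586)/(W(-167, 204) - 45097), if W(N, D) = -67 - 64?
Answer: 8212/11307 ≈ 0.72628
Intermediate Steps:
W(N, D) = -131
(738 - 33586)/(W(-167, 204) - 45097) = (738 - 33586)/(-131 - 45097) = -32848/(-45228) = -32848*(-1/45228) = 8212/11307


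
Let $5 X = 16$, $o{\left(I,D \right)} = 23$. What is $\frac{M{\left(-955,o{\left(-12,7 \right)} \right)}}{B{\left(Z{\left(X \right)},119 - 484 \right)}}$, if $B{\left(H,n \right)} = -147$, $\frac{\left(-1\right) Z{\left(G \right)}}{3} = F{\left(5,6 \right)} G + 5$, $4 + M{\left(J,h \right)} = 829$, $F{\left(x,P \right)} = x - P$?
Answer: $- \frac{275}{49} \approx -5.6122$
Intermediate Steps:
$X = \frac{16}{5}$ ($X = \frac{1}{5} \cdot 16 = \frac{16}{5} \approx 3.2$)
$M{\left(J,h \right)} = 825$ ($M{\left(J,h \right)} = -4 + 829 = 825$)
$Z{\left(G \right)} = -15 + 3 G$ ($Z{\left(G \right)} = - 3 \left(\left(5 - 6\right) G + 5\right) = - 3 \left(- G + 5\right) = - 3 \left(5 - G\right) = -15 + 3 G$)
$\frac{M{\left(-955,o{\left(-12,7 \right)} \right)}}{B{\left(Z{\left(X \right)},119 - 484 \right)}} = \frac{825}{-147} = 825 \left(- \frac{1}{147}\right) = - \frac{275}{49}$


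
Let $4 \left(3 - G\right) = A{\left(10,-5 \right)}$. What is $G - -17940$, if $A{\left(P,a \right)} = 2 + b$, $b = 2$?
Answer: $17942$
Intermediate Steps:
$A{\left(P,a \right)} = 4$ ($A{\left(P,a \right)} = 2 + 2 = 4$)
$G = 2$ ($G = 3 - 1 = 2$)
$G - -17940 = 2 - -17940 = 2 + 17940 = 17942$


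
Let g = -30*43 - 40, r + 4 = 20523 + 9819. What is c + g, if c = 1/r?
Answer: -40349539/30338 ≈ -1330.0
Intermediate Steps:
r = 30338 (r = -4 + (20523 + 9819) = -4 + 30342 = 30338)
c = 1/30338 ≈ 3.2962e-5
g = -1330 (g = -1290 - 40 = -1330)
c + g = 1/30338 - 1330 = -40349539/30338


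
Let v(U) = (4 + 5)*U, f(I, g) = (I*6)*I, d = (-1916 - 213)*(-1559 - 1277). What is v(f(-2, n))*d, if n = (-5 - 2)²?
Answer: 1304174304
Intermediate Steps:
d = 6037844 (d = -2129*(-2836) = 6037844)
n = 49 (n = (-7)² = 49)
f(I, g) = 6*I² (f(I, g) = (6*I)*I = 6*I²)
v(U) = 9*U
v(f(-2, n))*d = (9*(6*(-2)²))*6037844 = (9*(6*4))*6037844 = (9*24)*6037844 = 216*6037844 = 1304174304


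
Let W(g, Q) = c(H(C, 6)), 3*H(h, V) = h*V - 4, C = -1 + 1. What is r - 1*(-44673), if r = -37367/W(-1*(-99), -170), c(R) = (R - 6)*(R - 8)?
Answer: 2471115/56 ≈ 44127.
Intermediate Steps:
C = 0
H(h, V) = -4/3 + V*h/3 (H(h, V) = (h*V - 4)/3 = (V*h - 4)/3 = (-4 + V*h)/3 = -4/3 + V*h/3)
c(R) = (-8 + R)*(-6 + R) (c(R) = (-6 + R)*(-8 + R) = (-8 + R)*(-6 + R))
W(g, Q) = 616/9 (W(g, Q) = 48 + (-4/3 + (⅓)*6*0)² - 14*(-4/3 + (⅓)*6*0) = 48 + (-4/3 + 0)² - 14*(-4/3 + 0) = 48 + (-4/3)² - 14*(-4/3) = 48 + 16/9 + 56/3 = 616/9)
r = -30573/56 (r = -37367/616/9 = -37367*9/616 = -30573/56 ≈ -545.95)
r - 1*(-44673) = -30573/56 - 1*(-44673) = -30573/56 + 44673 = 2471115/56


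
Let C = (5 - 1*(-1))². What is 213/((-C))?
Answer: -71/12 ≈ -5.9167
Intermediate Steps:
C = 36 (C = (5 + 1)² = 6² = 36)
213/((-C)) = 213/((-1*36)) = 213/(-36) = 213*(-1/36) = -71/12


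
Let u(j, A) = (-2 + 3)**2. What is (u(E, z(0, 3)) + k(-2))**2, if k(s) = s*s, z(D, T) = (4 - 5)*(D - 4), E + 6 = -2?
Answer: 25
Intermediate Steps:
E = -8 (E = -6 - 2 = -8)
z(D, T) = 4 - D (z(D, T) = -(-4 + D) = 4 - D)
k(s) = s**2
u(j, A) = 1 (u(j, A) = 1**2 = 1)
(u(E, z(0, 3)) + k(-2))**2 = (1 + (-2)**2)**2 = (1 + 4)**2 = 5**2 = 25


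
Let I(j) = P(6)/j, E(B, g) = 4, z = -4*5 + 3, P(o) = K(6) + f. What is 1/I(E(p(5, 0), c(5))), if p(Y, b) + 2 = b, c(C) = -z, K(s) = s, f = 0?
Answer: ⅔ ≈ 0.66667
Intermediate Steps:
P(o) = 6 (P(o) = 6 + 0 = 6)
z = -17 (z = -20 + 3 = -17)
c(C) = 17 (c(C) = -1*(-17) = 17)
p(Y, b) = -2 + b
I(j) = 6/j
1/I(E(p(5, 0), c(5))) = 1/(6/4) = 1/(6*(¼)) = 1/(3/2) = ⅔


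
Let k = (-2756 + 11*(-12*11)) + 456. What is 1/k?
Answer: -1/3752 ≈ -0.00026652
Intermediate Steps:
k = -3752 (k = (-2756 + 11*(-132)) + 456 = (-2756 - 1452) + 456 = -4208 + 456 = -3752)
1/k = 1/(-3752) = -1/3752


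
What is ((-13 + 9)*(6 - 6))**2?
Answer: 0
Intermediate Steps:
((-13 + 9)*(6 - 6))**2 = (-4*0)**2 = 0**2 = 0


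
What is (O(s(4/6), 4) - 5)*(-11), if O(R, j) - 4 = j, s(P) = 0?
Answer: -33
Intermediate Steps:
O(R, j) = 4 + j
(O(s(4/6), 4) - 5)*(-11) = ((4 + 4) - 5)*(-11) = (8 - 5)*(-11) = 3*(-11) = -33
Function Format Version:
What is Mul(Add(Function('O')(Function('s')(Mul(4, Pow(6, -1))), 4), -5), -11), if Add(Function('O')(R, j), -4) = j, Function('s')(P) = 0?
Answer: -33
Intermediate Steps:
Function('O')(R, j) = Add(4, j)
Mul(Add(Function('O')(Function('s')(Mul(4, Pow(6, -1))), 4), -5), -11) = Mul(Add(Add(4, 4), -5), -11) = Mul(Add(8, -5), -11) = Mul(3, -11) = -33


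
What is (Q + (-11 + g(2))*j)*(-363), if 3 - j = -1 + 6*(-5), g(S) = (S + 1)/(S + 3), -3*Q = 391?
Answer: 878339/5 ≈ 1.7567e+5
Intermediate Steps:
Q = -391/3 (Q = -⅓*391 = -391/3 ≈ -130.33)
g(S) = (1 + S)/(3 + S)
j = 34 (j = 3 - (-1 + 6*(-5)) = 3 - (-1 - 30) = 3 - 1*(-31) = 3 + 31 = 34)
(Q + (-11 + g(2))*j)*(-363) = (-391/3 + (-11 + (1 + 2)/(3 + 2))*34)*(-363) = (-391/3 + (-11 + 3/5)*34)*(-363) = (-391/3 + (-11 + (⅕)*3)*34)*(-363) = (-391/3 + (-11 + ⅗)*34)*(-363) = (-391/3 - 52/5*34)*(-363) = (-391/3 - 1768/5)*(-363) = -7259/15*(-363) = 878339/5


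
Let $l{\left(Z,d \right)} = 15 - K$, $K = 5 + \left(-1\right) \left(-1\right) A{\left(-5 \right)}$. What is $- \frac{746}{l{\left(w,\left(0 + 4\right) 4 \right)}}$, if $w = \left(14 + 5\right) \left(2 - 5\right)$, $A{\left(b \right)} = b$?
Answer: $- \frac{746}{15} \approx -49.733$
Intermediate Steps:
$K = 0$ ($K = 5 + \left(-1\right) \left(-1\right) \left(-5\right) = 5 + 1 \left(-5\right) = 5 - 5 = 0$)
$w = -57$ ($w = 19 \left(-3\right) = -57$)
$l{\left(Z,d \right)} = 15$ ($l{\left(Z,d \right)} = 15 - 0 = 15 + 0 = 15$)
$- \frac{746}{l{\left(w,\left(0 + 4\right) 4 \right)}} = - \frac{746}{15}$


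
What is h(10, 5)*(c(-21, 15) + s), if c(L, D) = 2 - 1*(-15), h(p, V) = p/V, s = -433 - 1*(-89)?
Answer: -654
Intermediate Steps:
s = -344 (s = -433 + 89 = -344)
c(L, D) = 17 (c(L, D) = 2 + 15 = 17)
h(10, 5)*(c(-21, 15) + s) = (10/5)*(17 - 344) = (10*(1/5))*(-327) = 2*(-327) = -654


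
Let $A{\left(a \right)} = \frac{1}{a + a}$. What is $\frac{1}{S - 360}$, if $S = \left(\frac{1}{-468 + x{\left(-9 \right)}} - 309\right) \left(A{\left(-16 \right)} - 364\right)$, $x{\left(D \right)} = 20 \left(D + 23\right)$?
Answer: $\frac{6016}{674559597} \approx 8.9184 \cdot 10^{-6}$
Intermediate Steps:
$x{\left(D \right)} = 460 + 20 D$ ($x{\left(D \right)} = 20 \left(23 + D\right) = 460 + 20 D$)
$A{\left(a \right)} = \frac{1}{2 a}$
$S = \frac{676725357}{6016}$ ($S = \left(\frac{1}{-468 + \left(460 + 20 \left(-9\right)\right)} - 309\right) \left(\frac{1}{2 \left(-16\right)} - 364\right) = \left(\frac{1}{-468 + \left(460 - 180\right)} - 309\right) \left(\frac{1}{2} \left(- \frac{1}{16}\right) - 364\right) = \left(\frac{1}{-468 + 280} - 309\right) \left(- \frac{1}{32} - 364\right) = \left(\frac{1}{-188} - 309\right) \left(- \frac{11649}{32}\right) = \left(- \frac{1}{188} - 309\right) \left(- \frac{11649}{32}\right) = \left(- \frac{58093}{188}\right) \left(- \frac{11649}{32}\right) = \frac{676725357}{6016} \approx 1.1249 \cdot 10^{5}$)
$\frac{1}{S - 360} = \frac{1}{\frac{676725357}{6016} - 360} = \frac{1}{\frac{674559597}{6016}} = \frac{6016}{674559597}$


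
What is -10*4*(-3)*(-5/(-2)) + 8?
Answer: 308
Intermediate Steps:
-10*4*(-3)*(-5/(-2)) + 8 = -(-120)*(-5*(-½)) + 8 = -(-120)*5/2 + 8 = -10*(-30) + 8 = 300 + 8 = 308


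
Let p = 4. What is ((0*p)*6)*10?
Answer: 0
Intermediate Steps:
((0*p)*6)*10 = ((0*4)*6)*10 = (0*6)*10 = 0*10 = 0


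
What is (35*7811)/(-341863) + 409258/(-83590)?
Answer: -81381209902/14288164085 ≈ -5.6957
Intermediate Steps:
(35*7811)/(-341863) + 409258/(-83590) = 273385*(-1/341863) + 409258*(-1/83590) = -273385/341863 - 204629/41795 = -81381209902/14288164085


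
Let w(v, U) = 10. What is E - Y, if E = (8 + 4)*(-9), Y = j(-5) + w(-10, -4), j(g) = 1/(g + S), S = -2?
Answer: -825/7 ≈ -117.86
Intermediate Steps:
j(g) = 1/(-2 + g) (j(g) = 1/(g - 2) = 1/(-2 + g))
Y = 69/7 (Y = 1/(-2 - 5) + 10 = 1/(-7) + 10 = -⅐ + 10 = 69/7 ≈ 9.8571)
E = -108 (E = 12*(-9) = -108)
E - Y = -108 - 1*69/7 = -108 - 69/7 = -825/7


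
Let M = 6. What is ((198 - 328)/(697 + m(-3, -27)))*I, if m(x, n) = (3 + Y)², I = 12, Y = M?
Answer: -780/389 ≈ -2.0051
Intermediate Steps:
Y = 6
m(x, n) = 81 (m(x, n) = (3 + 6)² = 9² = 81)
((198 - 328)/(697 + m(-3, -27)))*I = ((198 - 328)/(697 + 81))*12 = -130/778*12 = -130*1/778*12 = -65/389*12 = -780/389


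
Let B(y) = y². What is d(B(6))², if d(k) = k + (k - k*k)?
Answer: 1498176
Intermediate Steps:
d(k) = -k² + 2*k (d(k) = k + (k - k²) = -k² + 2*k)
d(B(6))² = (6²*(2 - 1*6²))² = (36*(2 - 1*36))² = (36*(2 - 36))² = (36*(-34))² = (-1224)² = 1498176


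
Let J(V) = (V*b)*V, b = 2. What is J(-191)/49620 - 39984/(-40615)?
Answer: 494735771/201531630 ≈ 2.4549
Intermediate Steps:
J(V) = 2*V² (J(V) = (V*2)*V = (2*V)*V = 2*V²)
J(-191)/49620 - 39984/(-40615) = (2*(-191)²)/49620 - 39984/(-40615) = (2*36481)*(1/49620) - 39984*(-1/40615) = 72962*(1/49620) + 39984/40615 = 36481/24810 + 39984/40615 = 494735771/201531630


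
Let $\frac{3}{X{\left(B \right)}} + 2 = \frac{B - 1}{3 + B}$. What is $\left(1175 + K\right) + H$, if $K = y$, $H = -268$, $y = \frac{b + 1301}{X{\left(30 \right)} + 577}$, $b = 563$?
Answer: $\frac{9671359}{10625} \approx 910.25$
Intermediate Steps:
$X{\left(B \right)} = \frac{3}{-2 + \frac{-1 + B}{3 + B}}$ ($X{\left(B \right)} = \frac{3}{-2 + \frac{B - 1}{3 + B}} = \frac{3}{-2 + \frac{-1 + B}{3 + B}}$)
$y = \frac{34484}{10625}$ ($y = \frac{563 + 1301}{\frac{3 \left(-3 - 30\right)}{7 + 30} + 577} = \frac{1864}{\frac{3 \left(-3 - 30\right)}{37} + 577} = \frac{1864}{3 \cdot \frac{1}{37} \left(-33\right) + 577} = \frac{1864}{- \frac{99}{37} + 577} = \frac{1864}{\frac{21250}{37}} = 1864 \cdot \frac{37}{21250} = \frac{34484}{10625} \approx 3.2456$)
$K = \frac{34484}{10625} \approx 3.2456$
$\left(1175 + K\right) + H = \left(1175 + \frac{34484}{10625}\right) - 268 = \frac{12518859}{10625} - 268 = \frac{9671359}{10625}$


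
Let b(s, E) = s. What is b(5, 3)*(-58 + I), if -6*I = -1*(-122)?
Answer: -1175/3 ≈ -391.67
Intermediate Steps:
I = -61/3 (I = -(-1)*(-122)/6 = -1/6*122 = -61/3 ≈ -20.333)
b(5, 3)*(-58 + I) = 5*(-58 - 61/3) = 5*(-235/3) = -1175/3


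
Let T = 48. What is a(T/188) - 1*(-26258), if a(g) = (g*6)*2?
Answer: 1234270/47 ≈ 26261.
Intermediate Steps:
a(g) = 12*g (a(g) = (6*g)*2 = 12*g)
a(T/188) - 1*(-26258) = 12*(48/188) - 1*(-26258) = 12*(48*(1/188)) + 26258 = 12*(12/47) + 26258 = 144/47 + 26258 = 1234270/47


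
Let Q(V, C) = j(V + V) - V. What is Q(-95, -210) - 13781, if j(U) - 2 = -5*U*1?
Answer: -12734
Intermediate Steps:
j(U) = 2 - 5*U (j(U) = 2 - 5*U*1 = 2 - 5*U)
Q(V, C) = 2 - 11*V (Q(V, C) = (2 - 5*(V + V)) - V = (2 - 10*V) - V = 2 - 11*V)
Q(-95, -210) - 13781 = (2 - 11*(-95)) - 13781 = (2 + 1045) - 13781 = 1047 - 13781 = -12734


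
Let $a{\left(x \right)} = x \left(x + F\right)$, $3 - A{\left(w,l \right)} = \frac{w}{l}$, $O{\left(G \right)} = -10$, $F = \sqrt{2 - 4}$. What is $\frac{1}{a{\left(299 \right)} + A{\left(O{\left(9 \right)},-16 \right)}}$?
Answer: $\frac{5721816}{511561104857} - \frac{19136 i \sqrt{2}}{511561104857} \approx 1.1185 \cdot 10^{-5} - 5.2902 \cdot 10^{-8} i$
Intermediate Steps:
$F = i \sqrt{2}$ ($F = \sqrt{-2} = i \sqrt{2} \approx 1.4142 i$)
$A{\left(w,l \right)} = 3 - \frac{w}{l}$
$a{\left(x \right)} = x \left(x + i \sqrt{2}\right)$
$\frac{1}{a{\left(299 \right)} + A{\left(O{\left(9 \right)},-16 \right)}} = \frac{1}{299 \left(299 + i \sqrt{2}\right) + \left(3 - - \frac{10}{-16}\right)} = \frac{1}{\left(89401 + 299 i \sqrt{2}\right) + \left(3 - \left(-10\right) \left(- \frac{1}{16}\right)\right)} = \frac{1}{\left(89401 + 299 i \sqrt{2}\right) + \left(3 - \frac{5}{8}\right)} = \frac{1}{\left(89401 + 299 i \sqrt{2}\right) + \frac{19}{8}} = \frac{1}{\frac{715227}{8} + 299 i \sqrt{2}}$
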